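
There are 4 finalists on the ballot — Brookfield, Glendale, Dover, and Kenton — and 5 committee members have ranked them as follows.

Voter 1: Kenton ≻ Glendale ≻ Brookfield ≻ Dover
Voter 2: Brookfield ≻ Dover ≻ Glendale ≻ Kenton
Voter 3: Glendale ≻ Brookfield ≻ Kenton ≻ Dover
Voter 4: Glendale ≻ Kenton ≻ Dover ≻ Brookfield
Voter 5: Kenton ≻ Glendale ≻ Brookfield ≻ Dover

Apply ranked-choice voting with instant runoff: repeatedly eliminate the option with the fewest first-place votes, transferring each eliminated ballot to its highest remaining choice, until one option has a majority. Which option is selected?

Glendale

Round 1: Glendale 2, Kenton 2, Brookfield 1, Dover 0. Dover has the fewest and is eliminated.
Round 2: Glendale 2, Kenton 2, Brookfield 1. Brookfield has the fewest and is eliminated.
Round 3: Glendale 3, Kenton 2. Glendale has a majority.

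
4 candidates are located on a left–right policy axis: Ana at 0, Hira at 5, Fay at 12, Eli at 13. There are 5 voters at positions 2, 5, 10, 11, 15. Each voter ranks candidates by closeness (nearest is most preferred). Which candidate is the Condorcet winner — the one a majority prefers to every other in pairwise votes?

With single-peaked preferences on a line, the Condorcet winner is the candidate closest to the median voter.
The median voter (position 10) is closest to Fay at 12.
Check: Fay vs Hira — voters closer to Fay: 3 of 5.

Fay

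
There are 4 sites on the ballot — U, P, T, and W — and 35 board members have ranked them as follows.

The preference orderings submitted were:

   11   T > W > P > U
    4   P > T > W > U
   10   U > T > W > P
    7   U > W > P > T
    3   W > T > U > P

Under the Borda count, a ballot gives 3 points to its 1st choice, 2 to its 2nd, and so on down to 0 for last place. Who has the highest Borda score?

Borda scores:
  U: 11·0 + 4·0 + 10·3 + 7·3 + 3·1 = 54
  P: 11·1 + 4·3 + 10·0 + 7·1 + 3·0 = 30
  T: 11·3 + 4·2 + 10·2 + 7·0 + 3·2 = 67
  W: 11·2 + 4·1 + 10·1 + 7·2 + 3·3 = 59
T has the highest total.

T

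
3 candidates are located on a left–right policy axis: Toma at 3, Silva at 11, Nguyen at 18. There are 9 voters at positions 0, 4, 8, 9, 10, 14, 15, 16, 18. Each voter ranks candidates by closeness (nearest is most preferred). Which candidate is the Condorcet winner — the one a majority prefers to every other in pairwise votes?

Silva

With single-peaked preferences on a line, the Condorcet winner is the candidate closest to the median voter.
The median voter (position 10) is closest to Silva at 11.
Check: Silva vs Nguyen — voters closer to Silva: 6 of 9.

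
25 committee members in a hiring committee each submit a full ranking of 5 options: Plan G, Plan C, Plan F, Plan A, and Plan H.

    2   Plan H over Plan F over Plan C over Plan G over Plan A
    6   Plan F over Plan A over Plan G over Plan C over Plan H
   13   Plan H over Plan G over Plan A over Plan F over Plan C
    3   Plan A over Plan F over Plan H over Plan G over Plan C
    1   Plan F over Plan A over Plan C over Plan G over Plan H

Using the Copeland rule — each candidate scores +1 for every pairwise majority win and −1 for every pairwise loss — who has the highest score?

Plan H

Pairwise results:
  Plan G vs Plan C: Plan G wins 22–3.
  Plan G vs Plan F: Plan G wins 13–12.
  Plan G vs Plan A: Plan G wins 15–10.
  Plan G vs Plan H: Plan H wins 18–7.
  Plan C vs Plan F: Plan F wins 25–0.
  Plan C vs Plan A: Plan A wins 23–2.
  Plan C vs Plan H: Plan H wins 18–7.
  Plan F vs Plan A: Plan A wins 16–9.
  Plan F vs Plan H: Plan H wins 15–10.
  Plan A vs Plan H: Plan H wins 15–10.
Copeland scores (wins − losses):
  Plan G: 3 − 1 = 2
  Plan C: 0 − 4 = -4
  Plan F: 1 − 3 = -2
  Plan A: 2 − 2 = 0
  Plan H: 4 − 0 = 4
Plan H has the best Copeland score.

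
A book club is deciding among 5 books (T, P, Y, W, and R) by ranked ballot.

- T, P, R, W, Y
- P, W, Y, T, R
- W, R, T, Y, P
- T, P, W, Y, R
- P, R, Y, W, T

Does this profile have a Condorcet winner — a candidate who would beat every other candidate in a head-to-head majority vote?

Head-to-head results (5 voters total):
T vs P: T wins 3–2.
T vs Y: T wins 3–2.
T vs W: W wins 3–2.
T vs R: T wins 3–2.
P vs Y: P wins 4–1.
P vs W: P wins 4–1.
P vs R: P wins 4–1.
Y vs W: W wins 4–1.
Y vs R: R wins 3–2.
W vs R: W wins 3–2.
No candidate beats all others: T beats P beats W beats T, a majority cycle.

No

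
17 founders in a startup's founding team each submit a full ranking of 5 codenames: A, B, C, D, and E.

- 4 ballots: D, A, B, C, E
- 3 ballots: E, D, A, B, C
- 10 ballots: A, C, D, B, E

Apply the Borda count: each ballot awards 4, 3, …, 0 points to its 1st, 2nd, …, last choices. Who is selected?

Borda scores:
  A: 4·3 + 3·2 + 10·4 = 58
  B: 4·2 + 3·1 + 10·1 = 21
  C: 4·1 + 3·0 + 10·3 = 34
  D: 4·4 + 3·3 + 10·2 = 45
  E: 4·0 + 3·4 + 10·0 = 12
A has the highest total.

A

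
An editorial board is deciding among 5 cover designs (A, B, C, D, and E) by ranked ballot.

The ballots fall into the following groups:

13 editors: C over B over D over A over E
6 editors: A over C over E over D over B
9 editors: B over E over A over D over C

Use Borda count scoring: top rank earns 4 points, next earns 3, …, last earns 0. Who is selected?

Borda scores:
  A: 13·1 + 6·4 + 9·2 = 55
  B: 13·3 + 6·0 + 9·4 = 75
  C: 13·4 + 6·3 + 9·0 = 70
  D: 13·2 + 6·1 + 9·1 = 41
  E: 13·0 + 6·2 + 9·3 = 39
B has the highest total.

B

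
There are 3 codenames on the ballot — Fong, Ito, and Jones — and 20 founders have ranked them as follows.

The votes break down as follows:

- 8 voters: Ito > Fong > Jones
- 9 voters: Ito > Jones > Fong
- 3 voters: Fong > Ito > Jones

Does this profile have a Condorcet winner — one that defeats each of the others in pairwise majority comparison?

Yes

Head-to-head results (20 voters total):
Fong vs Ito: Ito wins 17–3.
Fong vs Jones: Fong wins 11–9.
Ito vs Jones: Ito wins 20–0.
Ito beats each rival — Fong (17–3), Jones (20–0) — so Ito is the Condorcet winner.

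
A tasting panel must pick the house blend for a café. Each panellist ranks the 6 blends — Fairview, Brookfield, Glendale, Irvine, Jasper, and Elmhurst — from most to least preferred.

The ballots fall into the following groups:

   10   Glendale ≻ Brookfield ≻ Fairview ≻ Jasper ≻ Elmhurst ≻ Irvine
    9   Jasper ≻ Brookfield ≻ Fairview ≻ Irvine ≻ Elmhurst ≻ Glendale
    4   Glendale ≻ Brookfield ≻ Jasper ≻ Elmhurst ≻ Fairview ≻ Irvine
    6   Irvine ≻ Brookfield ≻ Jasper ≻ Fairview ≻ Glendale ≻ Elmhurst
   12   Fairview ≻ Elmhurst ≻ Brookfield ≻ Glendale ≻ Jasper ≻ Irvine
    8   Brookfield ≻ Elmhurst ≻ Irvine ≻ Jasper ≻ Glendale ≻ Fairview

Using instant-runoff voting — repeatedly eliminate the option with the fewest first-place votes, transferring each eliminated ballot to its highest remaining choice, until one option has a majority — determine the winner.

Brookfield

Round 1: Glendale 14, Fairview 12, Jasper 9, Brookfield 8, Irvine 6, Elmhurst 0. Elmhurst has the fewest and is eliminated.
Round 2: Glendale 14, Fairview 12, Jasper 9, Brookfield 8, Irvine 6. Irvine has the fewest and is eliminated.
Round 3: Brookfield 14, Glendale 14, Fairview 12, Jasper 9. Jasper has the fewest and is eliminated.
Round 4: Brookfield 23, Glendale 14, Fairview 12. Fairview has the fewest and is eliminated.
Round 5: Brookfield 35, Glendale 14. Brookfield has a majority.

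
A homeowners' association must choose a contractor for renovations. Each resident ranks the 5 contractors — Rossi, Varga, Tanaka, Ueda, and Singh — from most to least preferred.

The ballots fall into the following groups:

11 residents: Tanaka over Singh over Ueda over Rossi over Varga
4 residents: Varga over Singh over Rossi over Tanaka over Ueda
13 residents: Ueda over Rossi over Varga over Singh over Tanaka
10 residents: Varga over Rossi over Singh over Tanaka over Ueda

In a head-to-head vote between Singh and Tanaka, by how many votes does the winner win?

16

Ballots ranking Singh above Tanaka: 4+13+10 = 27.
Ballots ranking Tanaka above Singh: 11.
Singh wins 27–11, a margin of 16.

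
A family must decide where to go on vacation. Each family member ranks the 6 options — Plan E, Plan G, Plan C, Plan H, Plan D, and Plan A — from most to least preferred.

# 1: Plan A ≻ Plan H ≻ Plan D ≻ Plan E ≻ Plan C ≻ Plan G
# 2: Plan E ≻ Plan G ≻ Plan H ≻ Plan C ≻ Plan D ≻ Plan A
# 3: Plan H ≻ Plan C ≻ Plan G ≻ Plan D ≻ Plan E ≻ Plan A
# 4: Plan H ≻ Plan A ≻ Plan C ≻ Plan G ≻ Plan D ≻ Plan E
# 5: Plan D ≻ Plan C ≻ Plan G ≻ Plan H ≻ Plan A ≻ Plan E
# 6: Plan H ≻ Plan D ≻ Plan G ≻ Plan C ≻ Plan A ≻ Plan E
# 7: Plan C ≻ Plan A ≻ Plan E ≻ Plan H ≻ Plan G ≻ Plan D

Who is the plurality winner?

First-place vote totals:
  Plan E: 1
  Plan G: 0
  Plan C: 1
  Plan H: 3
  Plan D: 1
  Plan A: 1
Plan H has the most first-place votes.

Plan H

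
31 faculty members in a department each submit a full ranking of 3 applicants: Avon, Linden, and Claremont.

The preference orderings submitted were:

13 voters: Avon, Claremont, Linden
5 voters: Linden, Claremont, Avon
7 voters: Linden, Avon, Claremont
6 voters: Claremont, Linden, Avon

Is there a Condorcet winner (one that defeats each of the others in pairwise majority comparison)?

Head-to-head results (31 voters total):
Avon vs Linden: Linden wins 18–13.
Avon vs Claremont: Avon wins 20–11.
Linden vs Claremont: Claremont wins 19–12.
No candidate beats all others: Avon beats Claremont beats Linden beats Avon, a majority cycle.

No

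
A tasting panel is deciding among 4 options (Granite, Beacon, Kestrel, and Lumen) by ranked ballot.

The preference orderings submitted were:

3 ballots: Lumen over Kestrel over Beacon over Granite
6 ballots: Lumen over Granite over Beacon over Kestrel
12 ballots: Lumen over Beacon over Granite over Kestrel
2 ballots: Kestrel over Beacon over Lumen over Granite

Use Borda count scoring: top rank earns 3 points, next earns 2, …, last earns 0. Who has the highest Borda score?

Borda scores:
  Granite: 3·0 + 6·2 + 12·1 + 2·0 = 24
  Beacon: 3·1 + 6·1 + 12·2 + 2·2 = 37
  Kestrel: 3·2 + 6·0 + 12·0 + 2·3 = 12
  Lumen: 3·3 + 6·3 + 12·3 + 2·1 = 65
Lumen has the highest total.

Lumen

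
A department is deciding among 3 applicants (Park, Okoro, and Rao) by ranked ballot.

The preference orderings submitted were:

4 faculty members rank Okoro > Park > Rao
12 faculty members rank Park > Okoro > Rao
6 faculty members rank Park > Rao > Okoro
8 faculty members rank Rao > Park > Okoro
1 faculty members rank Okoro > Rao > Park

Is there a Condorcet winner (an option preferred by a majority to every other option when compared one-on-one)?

Yes

Head-to-head results (31 voters total):
Park vs Okoro: Park wins 26–5.
Park vs Rao: Park wins 22–9.
Okoro vs Rao: Okoro wins 17–14.
Park beats each rival — Okoro (26–5), Rao (22–9) — so Park is the Condorcet winner.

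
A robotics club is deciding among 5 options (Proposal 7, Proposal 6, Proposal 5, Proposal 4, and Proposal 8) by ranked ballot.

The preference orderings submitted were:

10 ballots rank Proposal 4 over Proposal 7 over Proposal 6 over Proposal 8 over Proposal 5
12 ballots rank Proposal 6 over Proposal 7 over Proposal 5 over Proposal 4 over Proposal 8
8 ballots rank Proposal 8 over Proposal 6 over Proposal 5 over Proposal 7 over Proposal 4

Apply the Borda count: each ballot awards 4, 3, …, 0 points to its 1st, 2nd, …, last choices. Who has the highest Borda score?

Borda scores:
  Proposal 7: 10·3 + 12·3 + 8·1 = 74
  Proposal 6: 10·2 + 12·4 + 8·3 = 92
  Proposal 5: 10·0 + 12·2 + 8·2 = 40
  Proposal 4: 10·4 + 12·1 + 8·0 = 52
  Proposal 8: 10·1 + 12·0 + 8·4 = 42
Proposal 6 has the highest total.

Proposal 6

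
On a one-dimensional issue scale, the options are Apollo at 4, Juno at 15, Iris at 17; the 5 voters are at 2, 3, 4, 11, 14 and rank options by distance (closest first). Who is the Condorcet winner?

With single-peaked preferences on a line, the Condorcet winner is the candidate closest to the median voter.
The median voter (position 4) is closest to Apollo at 4.
Check: Apollo vs Juno — voters closer to Apollo: 3 of 5.

Apollo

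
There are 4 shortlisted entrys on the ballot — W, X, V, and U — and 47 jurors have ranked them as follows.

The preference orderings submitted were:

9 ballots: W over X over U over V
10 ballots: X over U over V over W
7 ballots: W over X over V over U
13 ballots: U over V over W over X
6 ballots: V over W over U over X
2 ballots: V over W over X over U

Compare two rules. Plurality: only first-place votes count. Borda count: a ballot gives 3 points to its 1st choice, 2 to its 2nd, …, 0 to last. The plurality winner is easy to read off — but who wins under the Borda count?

W

Plurality first-place counts: W 16, X 10, V 8, U 13 → W.
Borda totals: W 77, X 64, V 67, U 74 → W.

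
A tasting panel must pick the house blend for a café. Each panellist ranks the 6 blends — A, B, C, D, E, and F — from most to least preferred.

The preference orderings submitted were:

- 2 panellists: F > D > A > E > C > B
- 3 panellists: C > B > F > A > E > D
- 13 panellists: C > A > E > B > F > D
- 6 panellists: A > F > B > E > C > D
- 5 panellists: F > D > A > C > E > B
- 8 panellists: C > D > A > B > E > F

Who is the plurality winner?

First-place vote totals:
  A: 6
  B: 0
  C: 24
  D: 0
  E: 0
  F: 7
C has the most first-place votes.

C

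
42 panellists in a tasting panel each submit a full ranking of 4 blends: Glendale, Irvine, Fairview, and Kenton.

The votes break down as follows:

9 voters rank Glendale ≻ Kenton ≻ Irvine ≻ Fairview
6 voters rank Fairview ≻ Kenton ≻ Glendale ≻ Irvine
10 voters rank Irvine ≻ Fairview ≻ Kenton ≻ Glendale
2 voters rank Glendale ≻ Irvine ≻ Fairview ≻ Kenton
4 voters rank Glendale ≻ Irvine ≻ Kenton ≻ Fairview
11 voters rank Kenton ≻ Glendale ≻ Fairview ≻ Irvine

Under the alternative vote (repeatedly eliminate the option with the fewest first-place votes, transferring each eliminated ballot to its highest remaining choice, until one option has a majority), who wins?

Kenton

Round 1: Glendale 15, Kenton 11, Irvine 10, Fairview 6. Fairview has the fewest and is eliminated.
Round 2: Kenton 17, Glendale 15, Irvine 10. Irvine has the fewest and is eliminated.
Round 3: Kenton 27, Glendale 15. Kenton has a majority.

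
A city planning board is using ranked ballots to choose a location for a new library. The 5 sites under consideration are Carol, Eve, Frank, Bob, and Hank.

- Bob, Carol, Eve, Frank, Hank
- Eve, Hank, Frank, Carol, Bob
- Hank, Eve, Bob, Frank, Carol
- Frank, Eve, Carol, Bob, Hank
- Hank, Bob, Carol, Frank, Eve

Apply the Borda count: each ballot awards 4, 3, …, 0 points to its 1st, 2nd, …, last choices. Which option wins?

Borda scores:
  Carol: 3 + 1 + 0 + 2 + 2 = 8
  Eve: 2 + 4 + 3 + 3 + 0 = 12
  Frank: 1 + 2 + 1 + 4 + 1 = 9
  Bob: 4 + 0 + 2 + 1 + 3 = 10
  Hank: 0 + 3 + 4 + 0 + 4 = 11
Eve has the highest total.

Eve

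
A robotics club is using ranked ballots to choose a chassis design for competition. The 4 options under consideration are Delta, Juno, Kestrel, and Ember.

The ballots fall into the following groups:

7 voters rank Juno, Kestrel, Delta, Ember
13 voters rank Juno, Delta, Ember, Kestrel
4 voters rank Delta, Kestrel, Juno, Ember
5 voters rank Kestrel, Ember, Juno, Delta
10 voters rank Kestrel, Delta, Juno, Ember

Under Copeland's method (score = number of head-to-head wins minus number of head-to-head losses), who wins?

Juno

Pairwise results:
  Delta vs Juno: Juno wins 25–14.
  Delta vs Kestrel: Kestrel wins 22–17.
  Delta vs Ember: Delta wins 34–5.
  Juno vs Kestrel: Juno wins 20–19.
  Juno vs Ember: Juno wins 34–5.
  Kestrel vs Ember: Kestrel wins 26–13.
Copeland scores (wins − losses):
  Delta: 1 − 2 = -1
  Juno: 3 − 0 = 3
  Kestrel: 2 − 1 = 1
  Ember: 0 − 3 = -3
Juno has the best Copeland score.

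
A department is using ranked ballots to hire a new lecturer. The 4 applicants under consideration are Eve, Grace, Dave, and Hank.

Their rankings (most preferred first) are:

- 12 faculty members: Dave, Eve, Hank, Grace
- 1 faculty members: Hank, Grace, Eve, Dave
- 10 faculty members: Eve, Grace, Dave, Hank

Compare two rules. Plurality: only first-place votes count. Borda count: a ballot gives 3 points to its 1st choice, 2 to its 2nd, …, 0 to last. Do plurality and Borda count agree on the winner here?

Plurality first-place counts: Eve 10, Grace 0, Dave 12, Hank 1 → Dave.
Borda totals: Eve 55, Grace 22, Dave 46, Hank 15 → Eve.
The two rules disagree: plurality picks Dave, Borda picks Eve.

No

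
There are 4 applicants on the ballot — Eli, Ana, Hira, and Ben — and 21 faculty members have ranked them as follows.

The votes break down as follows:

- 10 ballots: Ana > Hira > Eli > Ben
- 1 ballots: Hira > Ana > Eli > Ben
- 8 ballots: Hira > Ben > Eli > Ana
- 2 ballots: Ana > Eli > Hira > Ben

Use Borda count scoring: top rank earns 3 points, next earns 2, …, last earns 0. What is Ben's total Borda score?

Borda scores:
  Eli: 10·1 + 1 + 8·1 + 2·2 = 23
  Ana: 10·3 + 2 + 8·0 + 2·3 = 38
  Hira: 10·2 + 3 + 8·3 + 2·1 = 49
  Ben: 10·0 + 0 + 8·2 + 2·0 = 16

16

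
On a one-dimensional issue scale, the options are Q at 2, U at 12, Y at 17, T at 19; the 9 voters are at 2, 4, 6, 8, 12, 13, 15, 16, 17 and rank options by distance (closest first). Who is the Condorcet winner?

With single-peaked preferences on a line, the Condorcet winner is the candidate closest to the median voter.
The median voter (position 12) is closest to U at 12.
Check: U vs T — voters closer to U: 7 of 9.

U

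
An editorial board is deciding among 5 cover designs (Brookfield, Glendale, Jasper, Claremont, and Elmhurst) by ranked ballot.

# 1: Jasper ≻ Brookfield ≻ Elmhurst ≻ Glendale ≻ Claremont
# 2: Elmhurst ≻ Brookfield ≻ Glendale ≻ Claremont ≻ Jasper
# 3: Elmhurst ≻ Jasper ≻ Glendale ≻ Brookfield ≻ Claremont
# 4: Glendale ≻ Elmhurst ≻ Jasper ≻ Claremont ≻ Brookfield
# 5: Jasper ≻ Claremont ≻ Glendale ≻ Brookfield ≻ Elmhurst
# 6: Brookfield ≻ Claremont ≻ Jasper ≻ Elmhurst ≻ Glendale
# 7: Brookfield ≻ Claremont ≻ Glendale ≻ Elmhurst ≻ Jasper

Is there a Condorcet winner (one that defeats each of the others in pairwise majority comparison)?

Head-to-head results (7 voters total):
Brookfield vs Glendale: Brookfield wins 4–3.
Brookfield vs Jasper: Jasper wins 4–3.
Brookfield vs Claremont: Brookfield wins 5–2.
Brookfield vs Elmhurst: Brookfield wins 4–3.
Glendale vs Jasper: Jasper wins 4–3.
Glendale vs Claremont: Glendale wins 4–3.
Glendale vs Elmhurst: Elmhurst wins 4–3.
Jasper vs Claremont: Jasper wins 4–3.
Jasper vs Elmhurst: Elmhurst wins 4–3.
Claremont vs Elmhurst: Elmhurst wins 4–3.
No candidate beats all others: Brookfield beats Elmhurst beats Jasper beats Brookfield, a majority cycle.

No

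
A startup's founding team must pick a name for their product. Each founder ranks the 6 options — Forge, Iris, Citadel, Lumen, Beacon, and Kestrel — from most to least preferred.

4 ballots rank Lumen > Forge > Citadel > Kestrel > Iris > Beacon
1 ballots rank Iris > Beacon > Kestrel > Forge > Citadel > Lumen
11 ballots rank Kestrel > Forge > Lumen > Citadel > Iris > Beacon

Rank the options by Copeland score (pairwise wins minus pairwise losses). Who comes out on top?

Kestrel

Pairwise results:
  Forge vs Iris: Forge wins 15–1.
  Forge vs Citadel: Forge wins 16–0.
  Forge vs Lumen: Forge wins 12–4.
  Forge vs Beacon: Forge wins 15–1.
  Forge vs Kestrel: Kestrel wins 12–4.
  Iris vs Citadel: Citadel wins 15–1.
  Iris vs Lumen: Lumen wins 15–1.
  Iris vs Beacon: Iris wins 16–0.
  Iris vs Kestrel: Kestrel wins 15–1.
  Citadel vs Lumen: Lumen wins 15–1.
  Citadel vs Beacon: Citadel wins 15–1.
  Citadel vs Kestrel: Kestrel wins 12–4.
  Lumen vs Beacon: Lumen wins 15–1.
  Lumen vs Kestrel: Kestrel wins 12–4.
  Beacon vs Kestrel: Kestrel wins 15–1.
Copeland scores (wins − losses):
  Forge: 4 − 1 = 3
  Iris: 1 − 4 = -3
  Citadel: 2 − 3 = -1
  Lumen: 3 − 2 = 1
  Beacon: 0 − 5 = -5
  Kestrel: 5 − 0 = 5
Kestrel has the best Copeland score.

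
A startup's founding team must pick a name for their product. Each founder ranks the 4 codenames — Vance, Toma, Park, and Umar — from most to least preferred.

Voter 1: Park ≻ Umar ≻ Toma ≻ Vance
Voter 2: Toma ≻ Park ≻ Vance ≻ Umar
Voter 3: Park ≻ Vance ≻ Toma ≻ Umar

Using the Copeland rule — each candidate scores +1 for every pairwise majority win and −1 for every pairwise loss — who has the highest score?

Park

Pairwise results:
  Vance vs Toma: Toma wins 2–1.
  Vance vs Park: Park wins 3–0.
  Vance vs Umar: Vance wins 2–1.
  Toma vs Park: Park wins 2–1.
  Toma vs Umar: Toma wins 2–1.
  Park vs Umar: Park wins 3–0.
Copeland scores (wins − losses):
  Vance: 1 − 2 = -1
  Toma: 2 − 1 = 1
  Park: 3 − 0 = 3
  Umar: 0 − 3 = -3
Park has the best Copeland score.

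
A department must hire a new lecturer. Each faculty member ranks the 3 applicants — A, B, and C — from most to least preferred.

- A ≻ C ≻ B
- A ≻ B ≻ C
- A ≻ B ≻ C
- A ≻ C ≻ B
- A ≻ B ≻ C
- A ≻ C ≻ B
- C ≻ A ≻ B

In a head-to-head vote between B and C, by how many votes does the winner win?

1

Ballots ranking B above C: 3.
Ballots ranking C above B: 4.
C wins 4–3, a margin of 1.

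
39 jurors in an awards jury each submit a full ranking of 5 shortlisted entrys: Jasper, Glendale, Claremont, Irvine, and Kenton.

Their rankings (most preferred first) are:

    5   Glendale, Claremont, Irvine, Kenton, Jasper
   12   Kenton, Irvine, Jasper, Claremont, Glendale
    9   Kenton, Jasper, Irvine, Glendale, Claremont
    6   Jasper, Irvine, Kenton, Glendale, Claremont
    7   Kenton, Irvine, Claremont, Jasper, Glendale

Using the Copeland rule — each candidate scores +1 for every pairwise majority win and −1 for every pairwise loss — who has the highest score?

Kenton

Pairwise results:
  Jasper vs Glendale: Jasper wins 34–5.
  Jasper vs Claremont: Jasper wins 27–12.
  Jasper vs Irvine: Irvine wins 24–15.
  Jasper vs Kenton: Kenton wins 33–6.
  Glendale vs Claremont: Glendale wins 20–19.
  Glendale vs Irvine: Irvine wins 34–5.
  Glendale vs Kenton: Kenton wins 34–5.
  Claremont vs Irvine: Irvine wins 34–5.
  Claremont vs Kenton: Kenton wins 34–5.
  Irvine vs Kenton: Kenton wins 28–11.
Copeland scores (wins − losses):
  Jasper: 2 − 2 = 0
  Glendale: 1 − 3 = -2
  Claremont: 0 − 4 = -4
  Irvine: 3 − 1 = 2
  Kenton: 4 − 0 = 4
Kenton has the best Copeland score.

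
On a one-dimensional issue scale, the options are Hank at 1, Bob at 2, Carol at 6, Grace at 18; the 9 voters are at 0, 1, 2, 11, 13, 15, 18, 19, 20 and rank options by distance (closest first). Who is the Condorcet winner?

Grace

With single-peaked preferences on a line, the Condorcet winner is the candidate closest to the median voter.
The median voter (position 13) is closest to Grace at 18.
Check: Grace vs Bob — voters closer to Grace: 6 of 9.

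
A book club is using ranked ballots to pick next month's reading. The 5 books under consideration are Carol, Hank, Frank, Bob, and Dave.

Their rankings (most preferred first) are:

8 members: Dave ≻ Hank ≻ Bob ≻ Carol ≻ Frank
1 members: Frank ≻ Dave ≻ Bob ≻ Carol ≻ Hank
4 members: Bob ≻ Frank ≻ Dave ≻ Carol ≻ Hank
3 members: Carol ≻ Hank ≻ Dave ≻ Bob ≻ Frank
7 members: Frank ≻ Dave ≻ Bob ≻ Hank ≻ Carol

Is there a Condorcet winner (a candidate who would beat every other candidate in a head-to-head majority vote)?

Head-to-head results (23 voters total):
Carol vs Hank: Hank wins 15–8.
Carol vs Frank: Frank wins 12–11.
Carol vs Bob: Bob wins 20–3.
Carol vs Dave: Dave wins 20–3.
Hank vs Frank: Frank wins 12–11.
Hank vs Bob: Bob wins 12–11.
Hank vs Dave: Dave wins 20–3.
Frank vs Bob: Bob wins 15–8.
Frank vs Dave: Frank wins 12–11.
Bob vs Dave: Dave wins 19–4.
No candidate beats all others: Frank beats Dave beats Bob beats Frank, a majority cycle.

No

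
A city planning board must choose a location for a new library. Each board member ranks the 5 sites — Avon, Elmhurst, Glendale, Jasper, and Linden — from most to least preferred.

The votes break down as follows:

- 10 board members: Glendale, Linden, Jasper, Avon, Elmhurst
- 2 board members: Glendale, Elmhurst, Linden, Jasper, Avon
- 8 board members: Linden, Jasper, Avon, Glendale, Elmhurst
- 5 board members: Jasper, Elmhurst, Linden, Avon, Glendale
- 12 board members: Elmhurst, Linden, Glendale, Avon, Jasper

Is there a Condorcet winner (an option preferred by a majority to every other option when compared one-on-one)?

No

Head-to-head results (37 voters total):
Avon vs Elmhurst: Elmhurst wins 19–18.
Avon vs Glendale: Glendale wins 24–13.
Avon vs Jasper: Jasper wins 25–12.
Avon vs Linden: Linden wins 37–0.
Elmhurst vs Glendale: Glendale wins 20–17.
Elmhurst vs Jasper: Jasper wins 23–14.
Elmhurst vs Linden: Elmhurst wins 19–18.
Glendale vs Jasper: Glendale wins 24–13.
Glendale vs Linden: Linden wins 25–12.
Jasper vs Linden: Linden wins 32–5.
No candidate beats all others: Elmhurst beats Linden beats Glendale beats Elmhurst, a majority cycle.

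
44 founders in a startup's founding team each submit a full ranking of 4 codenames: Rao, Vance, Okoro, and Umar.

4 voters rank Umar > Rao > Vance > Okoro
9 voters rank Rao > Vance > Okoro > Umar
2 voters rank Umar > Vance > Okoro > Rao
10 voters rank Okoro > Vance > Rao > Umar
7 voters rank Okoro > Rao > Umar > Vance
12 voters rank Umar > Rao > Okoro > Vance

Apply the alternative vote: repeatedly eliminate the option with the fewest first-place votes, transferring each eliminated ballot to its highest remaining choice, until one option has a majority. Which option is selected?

Round 1: Umar 18, Okoro 17, Rao 9, Vance 0. Vance has the fewest and is eliminated.
Round 2: Umar 18, Okoro 17, Rao 9. Rao has the fewest and is eliminated.
Round 3: Okoro 26, Umar 18. Okoro has a majority.

Okoro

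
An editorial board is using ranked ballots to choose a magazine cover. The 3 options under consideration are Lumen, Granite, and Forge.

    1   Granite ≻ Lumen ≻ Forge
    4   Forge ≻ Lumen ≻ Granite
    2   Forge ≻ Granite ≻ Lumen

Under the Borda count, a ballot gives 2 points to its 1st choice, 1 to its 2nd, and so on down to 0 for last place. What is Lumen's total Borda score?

Borda scores:
  Lumen: 1 + 4·1 + 2·0 = 5
  Granite: 2 + 4·0 + 2·1 = 4
  Forge: 0 + 4·2 + 2·2 = 12

5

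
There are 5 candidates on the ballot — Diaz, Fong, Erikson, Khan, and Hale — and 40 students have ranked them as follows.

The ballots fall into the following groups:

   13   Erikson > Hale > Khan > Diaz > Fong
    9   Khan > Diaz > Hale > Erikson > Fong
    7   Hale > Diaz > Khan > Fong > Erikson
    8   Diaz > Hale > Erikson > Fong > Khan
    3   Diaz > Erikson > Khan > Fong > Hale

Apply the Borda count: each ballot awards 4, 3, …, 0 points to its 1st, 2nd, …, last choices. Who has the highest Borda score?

Hale

Borda scores:
  Diaz: 13·1 + 9·3 + 7·3 + 8·4 + 3·4 = 105
  Fong: 13·0 + 9·0 + 7·1 + 8·1 + 3·1 = 18
  Erikson: 13·4 + 9·1 + 7·0 + 8·2 + 3·3 = 86
  Khan: 13·2 + 9·4 + 7·2 + 8·0 + 3·2 = 82
  Hale: 13·3 + 9·2 + 7·4 + 8·3 + 3·0 = 109
Hale has the highest total.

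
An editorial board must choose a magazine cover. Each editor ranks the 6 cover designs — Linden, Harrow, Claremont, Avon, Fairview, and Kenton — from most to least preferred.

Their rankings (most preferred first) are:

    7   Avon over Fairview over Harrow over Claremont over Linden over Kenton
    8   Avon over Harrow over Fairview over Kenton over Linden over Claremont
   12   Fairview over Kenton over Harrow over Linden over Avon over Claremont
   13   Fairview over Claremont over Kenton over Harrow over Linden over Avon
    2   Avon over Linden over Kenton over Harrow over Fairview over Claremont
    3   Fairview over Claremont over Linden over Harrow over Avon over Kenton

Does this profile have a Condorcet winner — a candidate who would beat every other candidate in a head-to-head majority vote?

Yes

Head-to-head results (45 voters total):
Linden vs Harrow: Harrow wins 40–5.
Linden vs Claremont: Claremont wins 23–22.
Linden vs Avon: Linden wins 28–17.
Linden vs Fairview: Fairview wins 43–2.
Linden vs Kenton: Kenton wins 33–12.
Harrow vs Claremont: Harrow wins 29–16.
Harrow vs Avon: Harrow wins 28–17.
Harrow vs Fairview: Fairview wins 35–10.
Harrow vs Kenton: Kenton wins 27–18.
Claremont vs Avon: Avon wins 29–16.
Claremont vs Fairview: Fairview wins 45–0.
Claremont vs Kenton: Claremont wins 23–22.
Avon vs Fairview: Fairview wins 28–17.
Avon vs Kenton: Kenton wins 25–20.
Fairview vs Kenton: Fairview wins 43–2.
Fairview beats each rival — Linden (43–2), Harrow (35–10), Claremont (45–0), Avon (28–17), Kenton (43–2) — so Fairview is the Condorcet winner.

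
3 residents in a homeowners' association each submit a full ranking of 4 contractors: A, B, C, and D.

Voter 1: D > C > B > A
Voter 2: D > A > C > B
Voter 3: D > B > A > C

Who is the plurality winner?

D

First-place vote totals:
  A: 0
  B: 0
  C: 0
  D: 3
D has the most first-place votes.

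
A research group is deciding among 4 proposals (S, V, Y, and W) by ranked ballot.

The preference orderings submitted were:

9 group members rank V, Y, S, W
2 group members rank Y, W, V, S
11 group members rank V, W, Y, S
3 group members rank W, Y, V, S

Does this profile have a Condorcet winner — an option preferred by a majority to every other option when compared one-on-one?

Head-to-head results (25 voters total):
S vs V: V wins 25–0.
S vs Y: Y wins 25–0.
S vs W: W wins 16–9.
V vs Y: V wins 20–5.
V vs W: V wins 20–5.
Y vs W: W wins 14–11.
V beats each rival — S (25–0), Y (20–5), W (20–5) — so V is the Condorcet winner.

Yes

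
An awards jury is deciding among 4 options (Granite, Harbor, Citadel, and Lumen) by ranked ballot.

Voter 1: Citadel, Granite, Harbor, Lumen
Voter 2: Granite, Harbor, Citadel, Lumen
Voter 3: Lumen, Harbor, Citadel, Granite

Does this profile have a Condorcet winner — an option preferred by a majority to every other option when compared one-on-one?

Head-to-head results (3 voters total):
Granite vs Harbor: Granite wins 2–1.
Granite vs Citadel: Citadel wins 2–1.
Granite vs Lumen: Granite wins 2–1.
Harbor vs Citadel: Harbor wins 2–1.
Harbor vs Lumen: Harbor wins 2–1.
Citadel vs Lumen: Citadel wins 2–1.
No candidate beats all others: Granite beats Harbor beats Citadel beats Granite, a majority cycle.

No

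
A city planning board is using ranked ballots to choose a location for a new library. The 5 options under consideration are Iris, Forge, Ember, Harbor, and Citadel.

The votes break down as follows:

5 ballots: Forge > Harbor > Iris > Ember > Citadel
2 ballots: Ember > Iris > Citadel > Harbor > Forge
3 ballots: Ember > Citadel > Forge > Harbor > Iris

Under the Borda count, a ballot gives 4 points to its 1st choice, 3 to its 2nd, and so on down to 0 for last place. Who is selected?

Borda scores:
  Iris: 5·2 + 2·3 + 3·0 = 16
  Forge: 5·4 + 2·0 + 3·2 = 26
  Ember: 5·1 + 2·4 + 3·4 = 25
  Harbor: 5·3 + 2·1 + 3·1 = 20
  Citadel: 5·0 + 2·2 + 3·3 = 13
Forge has the highest total.

Forge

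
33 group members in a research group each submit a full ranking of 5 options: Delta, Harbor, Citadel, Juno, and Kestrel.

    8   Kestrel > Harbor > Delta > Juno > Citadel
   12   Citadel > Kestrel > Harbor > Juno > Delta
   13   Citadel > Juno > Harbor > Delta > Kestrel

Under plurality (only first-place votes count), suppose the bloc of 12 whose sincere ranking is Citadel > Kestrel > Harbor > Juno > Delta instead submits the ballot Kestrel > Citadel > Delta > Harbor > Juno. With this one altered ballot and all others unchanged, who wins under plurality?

Kestrel

First-place totals with the altered ballot: Delta 0, Harbor 0, Citadel 13, Juno 0, Kestrel 20.
The switch changes the winner from Citadel to Kestrel.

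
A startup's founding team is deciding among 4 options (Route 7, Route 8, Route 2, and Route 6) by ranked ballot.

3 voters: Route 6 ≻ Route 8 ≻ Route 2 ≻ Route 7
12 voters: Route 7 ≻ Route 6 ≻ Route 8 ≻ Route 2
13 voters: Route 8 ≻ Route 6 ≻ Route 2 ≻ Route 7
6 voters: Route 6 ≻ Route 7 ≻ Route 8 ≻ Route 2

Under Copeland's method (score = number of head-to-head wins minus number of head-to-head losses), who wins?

Pairwise results:
  Route 7 vs Route 8: Route 7 wins 18–16.
  Route 7 vs Route 2: Route 7 wins 18–16.
  Route 7 vs Route 6: Route 6 wins 22–12.
  Route 8 vs Route 2: Route 8 wins 34–0.
  Route 8 vs Route 6: Route 6 wins 21–13.
  Route 2 vs Route 6: Route 6 wins 34–0.
Copeland scores (wins − losses):
  Route 7: 2 − 1 = 1
  Route 8: 1 − 2 = -1
  Route 2: 0 − 3 = -3
  Route 6: 3 − 0 = 3
Route 6 has the best Copeland score.

Route 6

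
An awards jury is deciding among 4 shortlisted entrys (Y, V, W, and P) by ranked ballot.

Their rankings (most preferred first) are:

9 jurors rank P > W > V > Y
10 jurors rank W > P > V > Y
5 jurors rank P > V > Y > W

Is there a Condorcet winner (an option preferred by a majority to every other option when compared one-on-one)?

Yes

Head-to-head results (24 voters total):
Y vs V: V wins 24–0.
Y vs W: W wins 19–5.
Y vs P: P wins 24–0.
V vs W: W wins 19–5.
V vs P: P wins 24–0.
W vs P: P wins 14–10.
P beats each rival — Y (24–0), V (24–0), W (14–10) — so P is the Condorcet winner.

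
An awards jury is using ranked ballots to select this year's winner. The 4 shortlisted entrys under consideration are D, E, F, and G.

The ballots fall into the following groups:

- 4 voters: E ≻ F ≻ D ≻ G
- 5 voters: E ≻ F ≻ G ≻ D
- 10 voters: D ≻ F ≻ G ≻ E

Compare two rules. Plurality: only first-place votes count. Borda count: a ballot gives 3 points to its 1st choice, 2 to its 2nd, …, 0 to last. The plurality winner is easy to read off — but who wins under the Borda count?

Plurality first-place counts: D 10, E 9, F 0, G 0 → D.
Borda totals: D 34, E 27, F 38, G 15 → F.

F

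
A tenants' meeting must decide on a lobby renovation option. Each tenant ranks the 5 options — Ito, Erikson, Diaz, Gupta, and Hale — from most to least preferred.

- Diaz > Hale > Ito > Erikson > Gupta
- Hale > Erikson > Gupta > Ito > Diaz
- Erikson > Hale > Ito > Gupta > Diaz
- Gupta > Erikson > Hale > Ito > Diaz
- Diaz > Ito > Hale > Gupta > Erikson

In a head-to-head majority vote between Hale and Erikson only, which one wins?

Hale

Ballots ranking Hale above Erikson: 3.
Ballots ranking Erikson above Hale: 2.
Hale wins the head-to-head, 3–2.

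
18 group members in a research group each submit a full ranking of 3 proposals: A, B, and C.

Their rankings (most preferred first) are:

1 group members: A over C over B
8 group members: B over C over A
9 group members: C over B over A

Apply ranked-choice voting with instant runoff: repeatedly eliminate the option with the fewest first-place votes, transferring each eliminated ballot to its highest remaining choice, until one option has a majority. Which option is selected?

C

Round 1: C 9, B 8, A 1. A has the fewest and is eliminated.
Round 2: C 10, B 8. C has a majority.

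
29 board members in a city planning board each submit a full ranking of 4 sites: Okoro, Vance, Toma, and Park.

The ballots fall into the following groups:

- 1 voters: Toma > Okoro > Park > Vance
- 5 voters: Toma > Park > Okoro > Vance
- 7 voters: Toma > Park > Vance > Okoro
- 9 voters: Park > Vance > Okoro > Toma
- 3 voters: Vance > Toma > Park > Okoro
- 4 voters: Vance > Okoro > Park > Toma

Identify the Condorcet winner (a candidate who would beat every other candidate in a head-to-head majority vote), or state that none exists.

No Condorcet winner

Head-to-head results (29 voters total):
Okoro vs Vance: Vance wins 23–6.
Okoro vs Toma: Toma wins 16–13.
Okoro vs Park: Park wins 24–5.
Vance vs Toma: Vance wins 16–13.
Vance vs Park: Park wins 22–7.
Toma vs Park: Toma wins 16–13.
No candidate beats all others: Vance beats Toma beats Park beats Vance, a majority cycle.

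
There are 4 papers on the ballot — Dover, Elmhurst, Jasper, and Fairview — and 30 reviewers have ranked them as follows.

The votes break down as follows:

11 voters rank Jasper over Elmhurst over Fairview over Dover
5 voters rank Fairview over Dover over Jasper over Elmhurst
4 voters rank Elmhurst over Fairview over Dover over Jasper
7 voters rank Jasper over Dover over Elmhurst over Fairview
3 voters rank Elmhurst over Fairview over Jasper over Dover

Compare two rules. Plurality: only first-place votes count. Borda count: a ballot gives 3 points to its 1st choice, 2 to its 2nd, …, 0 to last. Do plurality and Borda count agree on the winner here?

Plurality first-place counts: Dover 0, Elmhurst 7, Jasper 18, Fairview 5 → Jasper.
Borda totals: Dover 28, Elmhurst 50, Jasper 62, Fairview 40 → Jasper.
The two rules agree on Jasper.

Yes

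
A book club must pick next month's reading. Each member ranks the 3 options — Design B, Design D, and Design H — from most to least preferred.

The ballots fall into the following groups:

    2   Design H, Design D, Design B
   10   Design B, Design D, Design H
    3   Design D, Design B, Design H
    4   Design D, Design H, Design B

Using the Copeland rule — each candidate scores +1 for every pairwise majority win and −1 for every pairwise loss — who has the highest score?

Pairwise results:
  Design B vs Design D: Design B wins 10–9.
  Design B vs Design H: Design B wins 13–6.
  Design D vs Design H: Design D wins 17–2.
Copeland scores (wins − losses):
  Design B: 2 − 0 = 2
  Design D: 1 − 1 = 0
  Design H: 0 − 2 = -2
Design B has the best Copeland score.

Design B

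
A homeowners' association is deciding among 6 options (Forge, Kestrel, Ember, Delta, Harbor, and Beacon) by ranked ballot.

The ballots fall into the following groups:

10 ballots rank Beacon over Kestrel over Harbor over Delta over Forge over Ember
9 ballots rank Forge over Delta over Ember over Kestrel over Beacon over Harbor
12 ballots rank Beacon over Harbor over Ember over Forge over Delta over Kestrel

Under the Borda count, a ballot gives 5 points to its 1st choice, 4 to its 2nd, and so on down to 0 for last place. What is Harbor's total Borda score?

78

Borda scores:
  Forge: 10·1 + 9·5 + 12·2 = 79
  Kestrel: 10·4 + 9·2 + 12·0 = 58
  Ember: 10·0 + 9·3 + 12·3 = 63
  Delta: 10·2 + 9·4 + 12·1 = 68
  Harbor: 10·3 + 9·0 + 12·4 = 78
  Beacon: 10·5 + 9·1 + 12·5 = 119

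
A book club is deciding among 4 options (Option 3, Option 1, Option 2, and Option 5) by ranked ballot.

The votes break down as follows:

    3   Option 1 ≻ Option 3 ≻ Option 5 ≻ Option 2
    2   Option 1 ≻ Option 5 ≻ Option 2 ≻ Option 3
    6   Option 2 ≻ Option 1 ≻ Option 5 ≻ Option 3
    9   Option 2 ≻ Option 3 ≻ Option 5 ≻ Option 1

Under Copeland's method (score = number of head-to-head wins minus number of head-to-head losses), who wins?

Pairwise results:
  Option 3 vs Option 1: Option 1 wins 11–9.
  Option 3 vs Option 2: Option 2 wins 17–3.
  Option 3 vs Option 5: Option 3 wins 12–8.
  Option 1 vs Option 2: Option 2 wins 15–5.
  Option 1 vs Option 5: Option 1 wins 11–9.
  Option 2 vs Option 5: Option 2 wins 15–5.
Copeland scores (wins − losses):
  Option 3: 1 − 2 = -1
  Option 1: 2 − 1 = 1
  Option 2: 3 − 0 = 3
  Option 5: 0 − 3 = -3
Option 2 has the best Copeland score.

Option 2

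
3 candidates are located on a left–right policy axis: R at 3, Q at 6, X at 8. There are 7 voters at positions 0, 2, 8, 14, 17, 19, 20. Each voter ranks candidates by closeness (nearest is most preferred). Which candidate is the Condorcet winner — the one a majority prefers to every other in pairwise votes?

X

With single-peaked preferences on a line, the Condorcet winner is the candidate closest to the median voter.
The median voter (position 14) is closest to X at 8.
Check: X vs Q — voters closer to X: 5 of 7.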